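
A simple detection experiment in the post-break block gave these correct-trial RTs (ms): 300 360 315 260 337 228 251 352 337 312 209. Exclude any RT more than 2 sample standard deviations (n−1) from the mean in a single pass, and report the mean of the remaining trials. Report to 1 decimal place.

n = 11, ΣRT = 3261, M = 296.455
Σ(x−M)² = 26738.73; s = √(26738.73/10) = 51.710
Cutoffs: 296.455 ± 2·51.710 → [193.0, 399.9]
No RTs fall outside the cutoffs; all 11 retained. Mean = 3261/11 = 296.455

296.5 ms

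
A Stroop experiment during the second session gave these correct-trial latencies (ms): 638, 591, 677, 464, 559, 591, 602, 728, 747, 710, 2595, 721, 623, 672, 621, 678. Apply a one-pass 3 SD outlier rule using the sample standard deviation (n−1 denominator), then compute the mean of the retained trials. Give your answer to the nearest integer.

641 ms

n = 16, ΣRT = 12217, M = 763.562
Σ(x−M)² = 3656669.94; s = √(3656669.94/15) = 493.739
Cutoffs: 763.562 ± 3·493.739 → [-717.7, 2244.8]
Outside: 2595 → excluded.
Retained (n=15): Σ = 9622, mean = 9622/15 = 641.467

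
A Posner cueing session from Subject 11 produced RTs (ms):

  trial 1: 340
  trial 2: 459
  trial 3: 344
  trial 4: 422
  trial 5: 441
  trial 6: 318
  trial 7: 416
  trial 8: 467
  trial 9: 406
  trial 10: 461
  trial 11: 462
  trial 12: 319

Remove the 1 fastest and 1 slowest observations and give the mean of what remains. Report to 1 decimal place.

407.0 ms

Sorted: 318, 319, 340, 344, 406, 416, 422, 441, 459, 461, 462, 467
Drop lowest 1 (318) and highest 1 (467)
Remaining (n=10): Σ = 4070, mean = 4070/10 = 407.000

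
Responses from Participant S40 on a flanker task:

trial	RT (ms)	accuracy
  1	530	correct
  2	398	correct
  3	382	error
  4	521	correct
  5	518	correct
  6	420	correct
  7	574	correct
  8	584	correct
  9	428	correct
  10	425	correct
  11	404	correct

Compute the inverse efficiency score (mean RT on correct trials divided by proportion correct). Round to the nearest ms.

Correct trials (n=10): 530, 398, 521, 518, 420, 574, 584, 428, 425, 404
Mean correct RT = 4802/10 = 480.2000 ms
Proportion correct = 10/11
IES = 480.2000 / (10/11) = 528.220 ms

528 ms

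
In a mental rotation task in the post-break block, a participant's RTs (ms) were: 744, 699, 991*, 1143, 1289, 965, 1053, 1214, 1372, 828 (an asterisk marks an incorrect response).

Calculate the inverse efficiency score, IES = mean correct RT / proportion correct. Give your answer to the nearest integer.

1149 ms

Correct trials (n=9): 744, 699, 1143, 1289, 965, 1053, 1214, 1372, 828
Mean correct RT = 9307/9 = 1034.1111 ms
Proportion correct = 9/10
IES = 1034.1111 / (9/10) = 1149.012 ms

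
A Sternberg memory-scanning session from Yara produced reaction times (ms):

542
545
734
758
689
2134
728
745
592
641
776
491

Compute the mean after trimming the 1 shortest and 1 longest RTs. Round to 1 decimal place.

675.0 ms

Sorted: 491, 542, 545, 592, 641, 689, 728, 734, 745, 758, 776, 2134
Drop lowest 1 (491) and highest 1 (2134)
Remaining (n=10): Σ = 6750, mean = 6750/10 = 675.000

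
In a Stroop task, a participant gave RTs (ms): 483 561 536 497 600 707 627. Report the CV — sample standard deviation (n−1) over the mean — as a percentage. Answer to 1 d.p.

n = 7, Σ = 4011, M = 573.0000
Σ(x−M)² = 36990.000; s = √(36990.000/6) = 78.5175
CV = 78.5175 / 573.0000 = 0.13703 = 13.703%

13.7%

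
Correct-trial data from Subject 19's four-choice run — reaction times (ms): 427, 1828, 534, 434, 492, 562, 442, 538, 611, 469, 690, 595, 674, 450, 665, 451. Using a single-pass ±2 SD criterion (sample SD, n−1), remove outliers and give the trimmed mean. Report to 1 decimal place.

n = 16, ΣRT = 9862, M = 616.375
Σ(x−M)² = 1687259.75; s = √(1687259.75/15) = 335.386
Cutoffs: 616.375 ± 2·335.386 → [-54.4, 1287.1]
Outside: 1828 → excluded.
Retained (n=15): Σ = 8034, mean = 8034/15 = 535.600

535.6 ms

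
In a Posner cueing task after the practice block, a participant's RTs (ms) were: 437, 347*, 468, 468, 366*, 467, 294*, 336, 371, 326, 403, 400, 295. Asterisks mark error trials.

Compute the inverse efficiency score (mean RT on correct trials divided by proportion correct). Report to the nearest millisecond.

Correct trials (n=10): 437, 468, 468, 467, 336, 371, 326, 403, 400, 295
Mean correct RT = 3971/10 = 397.1000 ms
Proportion correct = 10/13
IES = 397.1000 / (10/13) = 516.230 ms

516 ms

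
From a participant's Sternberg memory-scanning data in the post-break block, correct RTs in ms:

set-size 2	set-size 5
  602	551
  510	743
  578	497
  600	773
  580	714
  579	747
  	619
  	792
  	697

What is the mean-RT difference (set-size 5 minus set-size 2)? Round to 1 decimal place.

M(set-size 2) = 3449/6 = 574.833
M(set-size 5) = 6133/9 = 681.444
Difference = 681.444 − 574.833 = 106.611 ms

106.6 ms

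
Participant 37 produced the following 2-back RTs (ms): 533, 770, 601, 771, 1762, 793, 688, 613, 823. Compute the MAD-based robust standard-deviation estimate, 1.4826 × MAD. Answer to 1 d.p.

Sorted: 533, 601, 613, 688, 770, 771, 793, 823, 1762 → median = 770
|x − 770| sorted: 0, 1, 23, 53, 82, 157, 169, 237, 992 → MAD = 82
Robust SD ≈ 1.4826 × 82 = 121.573

121.6 ms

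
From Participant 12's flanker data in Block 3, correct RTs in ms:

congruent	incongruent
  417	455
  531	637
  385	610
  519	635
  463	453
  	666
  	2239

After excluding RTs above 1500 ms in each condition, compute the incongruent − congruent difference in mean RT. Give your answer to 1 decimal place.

113.0 ms

incongruent: exclude 2239
M(congruent) = 2315/5 = 463.000
M(incongruent) = 3456/6 = 576.000
Difference = 576.000 − 463.000 = 113.000 ms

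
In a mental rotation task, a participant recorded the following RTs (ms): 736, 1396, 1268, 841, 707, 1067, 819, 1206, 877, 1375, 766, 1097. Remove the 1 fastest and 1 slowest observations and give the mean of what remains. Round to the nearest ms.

Sorted: 707, 736, 766, 819, 841, 877, 1067, 1097, 1206, 1268, 1375, 1396
Drop lowest 1 (707) and highest 1 (1396)
Remaining (n=10): Σ = 10052, mean = 10052/10 = 1005.200

1005 ms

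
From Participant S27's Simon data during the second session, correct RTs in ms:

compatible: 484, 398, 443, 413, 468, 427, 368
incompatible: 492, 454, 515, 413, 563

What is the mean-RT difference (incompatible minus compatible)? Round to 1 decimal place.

58.7 ms

M(compatible) = 3001/7 = 428.714
M(incompatible) = 2437/5 = 487.400
Difference = 487.400 − 428.714 = 58.686 ms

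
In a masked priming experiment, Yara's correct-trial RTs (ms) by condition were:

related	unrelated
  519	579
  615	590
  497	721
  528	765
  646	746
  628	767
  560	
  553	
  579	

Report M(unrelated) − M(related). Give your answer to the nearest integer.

M(related) = 5125/9 = 569.444
M(unrelated) = 4168/6 = 694.667
Difference = 694.667 − 569.444 = 125.222 ms

125 ms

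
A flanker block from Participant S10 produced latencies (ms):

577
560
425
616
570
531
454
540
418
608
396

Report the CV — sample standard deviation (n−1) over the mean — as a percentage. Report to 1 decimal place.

15.4%

n = 11, Σ = 5695, M = 517.7273
Σ(x−M)² = 63934.182; s = √(63934.182/10) = 79.9589
CV = 79.9589 / 517.7273 = 0.15444 = 15.444%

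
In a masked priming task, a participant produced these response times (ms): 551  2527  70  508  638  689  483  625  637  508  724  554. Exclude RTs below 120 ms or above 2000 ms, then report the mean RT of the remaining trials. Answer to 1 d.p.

591.7 ms

Excluded: 70, 2527
Retained (n=10): Σ = 5917
Mean = 5917/10 = 591.7000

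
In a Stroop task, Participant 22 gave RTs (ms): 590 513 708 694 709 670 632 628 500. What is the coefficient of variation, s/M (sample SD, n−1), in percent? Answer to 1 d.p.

12.6%

n = 9, Σ = 5644, M = 627.1111
Σ(x−M)² = 50142.889; s = √(50142.889/8) = 79.1698
CV = 79.1698 / 627.1111 = 0.12625 = 12.625%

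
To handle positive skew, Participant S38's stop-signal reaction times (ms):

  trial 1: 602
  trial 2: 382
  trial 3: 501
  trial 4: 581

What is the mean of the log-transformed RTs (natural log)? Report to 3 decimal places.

ln(RT): 6.4003, 5.9454, 6.2166, 6.3648
Σ ln(RT) = 24.9270
Mean = 24.9270/4 = 6.23176

6.232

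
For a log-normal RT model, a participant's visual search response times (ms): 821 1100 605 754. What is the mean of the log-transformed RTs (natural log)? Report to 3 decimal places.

6.686

ln(RT): 6.7105, 7.0031, 6.4052, 6.6254
Σ ln(RT) = 26.7442
Mean = 26.7442/4 = 6.68605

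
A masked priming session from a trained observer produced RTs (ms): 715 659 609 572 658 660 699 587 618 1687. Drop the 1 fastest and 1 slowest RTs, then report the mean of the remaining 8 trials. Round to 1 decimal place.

Sorted: 572, 587, 609, 618, 658, 659, 660, 699, 715, 1687
Drop lowest 1 (572) and highest 1 (1687)
Remaining (n=8): Σ = 5205, mean = 5205/8 = 650.625

650.6 ms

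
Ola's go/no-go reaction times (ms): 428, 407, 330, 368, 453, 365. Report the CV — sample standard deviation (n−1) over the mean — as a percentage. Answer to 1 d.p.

11.6%

n = 6, Σ = 2351, M = 391.8333
Σ(x−M)² = 10390.833; s = √(10390.833/5) = 45.5869
CV = 45.5869 / 391.8333 = 0.11634 = 11.634%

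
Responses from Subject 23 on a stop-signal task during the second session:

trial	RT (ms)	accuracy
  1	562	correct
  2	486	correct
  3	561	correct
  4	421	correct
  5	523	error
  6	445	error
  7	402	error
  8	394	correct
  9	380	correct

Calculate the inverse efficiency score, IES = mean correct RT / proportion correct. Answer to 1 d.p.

701.0 ms

Correct trials (n=6): 562, 486, 561, 421, 394, 380
Mean correct RT = 2804/6 = 467.3333 ms
Proportion correct = 6/9
IES = 467.3333 / (6/9) = 701.000 ms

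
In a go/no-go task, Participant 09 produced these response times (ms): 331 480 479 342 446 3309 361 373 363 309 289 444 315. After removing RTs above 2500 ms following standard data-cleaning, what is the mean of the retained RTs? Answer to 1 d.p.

377.7 ms

Excluded: 3309
Retained (n=12): Σ = 4532
Mean = 4532/12 = 377.6667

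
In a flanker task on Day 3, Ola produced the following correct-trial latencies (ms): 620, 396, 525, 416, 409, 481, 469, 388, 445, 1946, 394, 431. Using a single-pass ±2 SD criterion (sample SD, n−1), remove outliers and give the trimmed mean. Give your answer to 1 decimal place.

452.2 ms

n = 12, ΣRT = 6920, M = 576.667
Σ(x−M)² = 2094448.67; s = √(2094448.67/11) = 436.354
Cutoffs: 576.667 ± 2·436.354 → [-296.0, 1449.4]
Outside: 1946 → excluded.
Retained (n=11): Σ = 4974, mean = 4974/11 = 452.182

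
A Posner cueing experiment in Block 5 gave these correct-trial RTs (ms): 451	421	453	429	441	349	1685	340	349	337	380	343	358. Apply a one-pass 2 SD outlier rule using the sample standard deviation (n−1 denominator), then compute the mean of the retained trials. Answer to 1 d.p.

387.6 ms

n = 13, ΣRT = 6336, M = 487.385
Σ(x−M)² = 1578513.08; s = √(1578513.08/12) = 362.688
Cutoffs: 487.385 ± 2·362.688 → [-238.0, 1212.8]
Outside: 1685 → excluded.
Retained (n=12): Σ = 4651, mean = 4651/12 = 387.583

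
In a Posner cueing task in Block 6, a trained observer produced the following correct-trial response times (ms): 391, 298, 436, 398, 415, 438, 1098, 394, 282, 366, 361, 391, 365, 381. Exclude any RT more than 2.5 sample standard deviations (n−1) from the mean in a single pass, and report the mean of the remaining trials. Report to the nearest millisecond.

n = 14, ΣRT = 6014, M = 429.571
Σ(x−M)² = 506719.43; s = √(506719.43/13) = 197.430
Cutoffs: 429.571 ± 2.5·197.430 → [-64.0, 923.1]
Outside: 1098 → excluded.
Retained (n=13): Σ = 4916, mean = 4916/13 = 378.154

378 ms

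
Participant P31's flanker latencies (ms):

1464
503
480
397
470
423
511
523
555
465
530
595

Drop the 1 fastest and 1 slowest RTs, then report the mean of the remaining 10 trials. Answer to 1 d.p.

Sorted: 397, 423, 465, 470, 480, 503, 511, 523, 530, 555, 595, 1464
Drop lowest 1 (397) and highest 1 (1464)
Remaining (n=10): Σ = 5055, mean = 5055/10 = 505.500

505.5 ms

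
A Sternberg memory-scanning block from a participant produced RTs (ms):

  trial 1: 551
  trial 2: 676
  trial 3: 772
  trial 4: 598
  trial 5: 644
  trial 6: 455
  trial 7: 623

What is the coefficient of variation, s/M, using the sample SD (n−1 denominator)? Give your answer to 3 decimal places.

0.161

n = 7, Σ = 4319, M = 617.0000
Σ(x−M)² = 59232.000; s = √(59232.000/6) = 99.3579
CV = 99.3579 / 617.0000 = 0.16103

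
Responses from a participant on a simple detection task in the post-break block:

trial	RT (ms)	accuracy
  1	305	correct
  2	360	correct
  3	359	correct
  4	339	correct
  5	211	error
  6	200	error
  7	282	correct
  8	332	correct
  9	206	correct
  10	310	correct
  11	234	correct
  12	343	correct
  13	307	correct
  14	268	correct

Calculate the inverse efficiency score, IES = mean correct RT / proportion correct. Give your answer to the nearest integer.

Correct trials (n=12): 305, 360, 359, 339, 282, 332, 206, 310, 234, 343, 307, 268
Mean correct RT = 3645/12 = 303.7500 ms
Proportion correct = 12/14
IES = 303.7500 / (12/14) = 354.375 ms

354 ms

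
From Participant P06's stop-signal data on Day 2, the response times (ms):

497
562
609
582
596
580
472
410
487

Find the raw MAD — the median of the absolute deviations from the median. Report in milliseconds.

47 ms

Sorted: 410, 472, 487, 497, 562, 580, 582, 596, 609 → median = 562
|x − 562|: 65, 0, 47, 20, 34, 18, 90, 152, 75
Sorted deviations: 0, 18, 20, 34, 47, 65, 75, 90, 152 → MAD = 47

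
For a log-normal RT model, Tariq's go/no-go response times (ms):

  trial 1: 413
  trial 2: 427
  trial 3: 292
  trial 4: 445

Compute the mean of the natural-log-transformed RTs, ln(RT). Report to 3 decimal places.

ln(RT): 6.0234, 6.0568, 5.6768, 6.0981
Σ ln(RT) = 23.8551
Mean = 23.8551/4 = 5.96376

5.964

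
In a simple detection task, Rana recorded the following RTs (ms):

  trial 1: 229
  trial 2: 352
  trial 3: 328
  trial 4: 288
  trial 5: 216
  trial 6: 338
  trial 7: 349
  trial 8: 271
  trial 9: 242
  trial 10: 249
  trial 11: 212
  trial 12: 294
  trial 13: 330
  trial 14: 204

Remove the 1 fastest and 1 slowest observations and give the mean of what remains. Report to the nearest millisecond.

Sorted: 204, 212, 216, 229, 242, 249, 271, 288, 294, 328, 330, 338, 349, 352
Drop lowest 1 (204) and highest 1 (352)
Remaining (n=12): Σ = 3346, mean = 3346/12 = 278.833

279 ms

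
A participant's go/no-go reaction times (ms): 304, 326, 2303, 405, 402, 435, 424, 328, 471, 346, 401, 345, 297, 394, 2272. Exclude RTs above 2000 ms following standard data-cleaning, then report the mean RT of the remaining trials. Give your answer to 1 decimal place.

375.2 ms

Excluded: 2272, 2303
Retained (n=13): Σ = 4878
Mean = 4878/13 = 375.2308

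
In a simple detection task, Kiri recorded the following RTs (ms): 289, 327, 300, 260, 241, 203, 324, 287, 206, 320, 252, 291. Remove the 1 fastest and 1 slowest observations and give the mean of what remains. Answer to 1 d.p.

Sorted: 203, 206, 241, 252, 260, 287, 289, 291, 300, 320, 324, 327
Drop lowest 1 (203) and highest 1 (327)
Remaining (n=10): Σ = 2770, mean = 2770/10 = 277.000

277.0 ms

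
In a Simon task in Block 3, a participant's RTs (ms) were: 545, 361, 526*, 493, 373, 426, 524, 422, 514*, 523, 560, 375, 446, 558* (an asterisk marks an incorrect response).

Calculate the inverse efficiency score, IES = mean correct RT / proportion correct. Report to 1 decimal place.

584.1 ms

Correct trials (n=11): 545, 361, 493, 373, 426, 524, 422, 523, 560, 375, 446
Mean correct RT = 5048/11 = 458.9091 ms
Proportion correct = 11/14
IES = 458.9091 / (11/14) = 584.066 ms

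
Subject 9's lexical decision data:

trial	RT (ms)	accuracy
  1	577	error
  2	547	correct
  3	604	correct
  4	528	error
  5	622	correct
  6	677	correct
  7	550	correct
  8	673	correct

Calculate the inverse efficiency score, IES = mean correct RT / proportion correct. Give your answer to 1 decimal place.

Correct trials (n=6): 547, 604, 622, 677, 550, 673
Mean correct RT = 3673/6 = 612.1667 ms
Proportion correct = 6/8
IES = 612.1667 / (6/8) = 816.222 ms

816.2 ms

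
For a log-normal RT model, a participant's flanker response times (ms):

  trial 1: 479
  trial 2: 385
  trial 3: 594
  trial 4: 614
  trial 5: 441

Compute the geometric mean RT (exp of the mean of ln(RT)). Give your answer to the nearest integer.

495 ms

ln(RT): 6.1717, 5.9532, 6.3869, 6.4200, 6.0890
Mean ln(RT) = 31.0209/5 = 6.20417
Geometric mean = exp(6.20417) = 494.81 ms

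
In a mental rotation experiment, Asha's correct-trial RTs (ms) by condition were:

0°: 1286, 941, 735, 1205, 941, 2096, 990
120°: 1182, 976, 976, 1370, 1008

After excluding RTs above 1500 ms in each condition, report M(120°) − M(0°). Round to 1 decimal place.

0°: exclude 2096
M(0°) = 6098/6 = 1016.333
M(120°) = 5512/5 = 1102.400
Difference = 1102.400 − 1016.333 = 86.067 ms

86.1 ms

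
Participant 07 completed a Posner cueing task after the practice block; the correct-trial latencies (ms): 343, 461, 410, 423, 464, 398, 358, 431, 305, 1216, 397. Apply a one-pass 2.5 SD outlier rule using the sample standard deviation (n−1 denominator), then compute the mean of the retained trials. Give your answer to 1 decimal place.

399.0 ms

n = 11, ΣRT = 5206, M = 473.273
Σ(x−M)² = 630256.18; s = √(630256.18/10) = 251.049
Cutoffs: 473.273 ± 2.5·251.049 → [-154.3, 1100.9]
Outside: 1216 → excluded.
Retained (n=10): Σ = 3990, mean = 3990/10 = 399.000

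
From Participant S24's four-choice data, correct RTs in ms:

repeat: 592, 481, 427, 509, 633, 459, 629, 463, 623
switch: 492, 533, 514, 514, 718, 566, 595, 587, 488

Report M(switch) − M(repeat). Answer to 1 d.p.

M(repeat) = 4816/9 = 535.111
M(switch) = 5007/9 = 556.333
Difference = 556.333 − 535.111 = 21.222 ms

21.2 ms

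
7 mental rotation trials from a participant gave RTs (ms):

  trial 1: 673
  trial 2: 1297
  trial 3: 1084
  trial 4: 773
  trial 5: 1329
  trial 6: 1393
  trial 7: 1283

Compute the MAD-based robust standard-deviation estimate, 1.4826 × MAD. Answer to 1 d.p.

Sorted: 673, 773, 1084, 1283, 1297, 1329, 1393 → median = 1283
|x − 1283| sorted: 0, 14, 46, 110, 199, 510, 610 → MAD = 110
Robust SD ≈ 1.4826 × 110 = 163.086

163.1 ms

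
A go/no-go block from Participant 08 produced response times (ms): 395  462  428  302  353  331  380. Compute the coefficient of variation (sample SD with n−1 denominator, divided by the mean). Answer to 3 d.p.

n = 7, Σ = 2651, M = 378.7143
Σ(x−M)² = 18455.429; s = √(18455.429/6) = 55.4608
CV = 55.4608 / 378.7143 = 0.14645

0.146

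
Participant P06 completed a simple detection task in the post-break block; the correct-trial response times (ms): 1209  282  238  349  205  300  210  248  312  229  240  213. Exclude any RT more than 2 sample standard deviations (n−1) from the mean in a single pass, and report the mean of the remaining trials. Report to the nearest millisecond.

257 ms

n = 12, ΣRT = 4035, M = 336.250
Σ(x−M)² = 853264.25; s = √(853264.25/11) = 278.513
Cutoffs: 336.250 ± 2·278.513 → [-220.8, 893.3]
Outside: 1209 → excluded.
Retained (n=11): Σ = 2826, mean = 2826/11 = 256.909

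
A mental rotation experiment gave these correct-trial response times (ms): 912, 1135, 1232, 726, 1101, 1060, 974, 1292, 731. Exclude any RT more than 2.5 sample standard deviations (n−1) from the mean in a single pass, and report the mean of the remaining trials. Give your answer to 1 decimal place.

1018.1 ms

n = 9, ΣRT = 9163, M = 1018.111
Σ(x−M)² = 324018.89; s = √(324018.89/8) = 201.252
Cutoffs: 1018.111 ± 2.5·201.252 → [515.0, 1521.2]
No RTs fall outside the cutoffs; all 9 retained. Mean = 9163/9 = 1018.111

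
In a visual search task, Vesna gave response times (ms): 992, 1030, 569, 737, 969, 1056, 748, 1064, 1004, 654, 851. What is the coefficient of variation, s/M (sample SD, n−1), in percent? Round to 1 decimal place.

20.0%

n = 11, Σ = 9674, M = 879.4545
Σ(x−M)² = 309680.727; s = √(309680.727/10) = 175.9775
CV = 175.9775 / 879.4545 = 0.20010 = 20.010%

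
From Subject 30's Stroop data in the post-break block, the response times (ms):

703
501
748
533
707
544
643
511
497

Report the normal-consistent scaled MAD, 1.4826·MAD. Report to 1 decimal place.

69.7 ms

Sorted: 497, 501, 511, 533, 544, 643, 703, 707, 748 → median = 544
|x − 544| sorted: 0, 11, 33, 43, 47, 99, 159, 163, 204 → MAD = 47
Robust SD ≈ 1.4826 × 47 = 69.682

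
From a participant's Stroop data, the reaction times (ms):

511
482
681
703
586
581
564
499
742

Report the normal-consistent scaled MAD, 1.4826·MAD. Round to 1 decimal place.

121.6 ms

Sorted: 482, 499, 511, 564, 581, 586, 681, 703, 742 → median = 581
|x − 581| sorted: 0, 5, 17, 70, 82, 99, 100, 122, 161 → MAD = 82
Robust SD ≈ 1.4826 × 82 = 121.573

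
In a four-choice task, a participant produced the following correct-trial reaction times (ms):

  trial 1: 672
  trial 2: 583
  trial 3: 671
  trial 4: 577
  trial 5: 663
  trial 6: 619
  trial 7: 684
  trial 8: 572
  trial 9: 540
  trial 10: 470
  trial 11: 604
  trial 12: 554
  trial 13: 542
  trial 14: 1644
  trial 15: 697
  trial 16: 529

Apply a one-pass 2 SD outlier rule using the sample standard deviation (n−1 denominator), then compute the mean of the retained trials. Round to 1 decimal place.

n = 16, ΣRT = 10621, M = 663.812
Σ(x−M)² = 1088442.44; s = √(1088442.44/15) = 269.375
Cutoffs: 663.812 ± 2·269.375 → [125.1, 1202.6]
Outside: 1644 → excluded.
Retained (n=15): Σ = 8977, mean = 8977/15 = 598.467

598.5 ms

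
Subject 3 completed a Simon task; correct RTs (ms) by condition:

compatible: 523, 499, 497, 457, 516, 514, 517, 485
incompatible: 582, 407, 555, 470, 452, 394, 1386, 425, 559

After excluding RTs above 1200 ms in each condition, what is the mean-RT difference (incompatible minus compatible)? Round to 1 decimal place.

-20.5 ms

incompatible: exclude 1386
M(compatible) = 4008/8 = 501.000
M(incompatible) = 3844/8 = 480.500
Difference = 480.500 − 501.000 = -20.500 ms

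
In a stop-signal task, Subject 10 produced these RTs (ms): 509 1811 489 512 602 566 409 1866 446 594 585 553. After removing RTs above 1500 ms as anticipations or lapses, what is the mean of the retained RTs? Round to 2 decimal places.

526.50 ms

Excluded: 1811, 1866
Retained (n=10): Σ = 5265
Mean = 5265/10 = 526.5000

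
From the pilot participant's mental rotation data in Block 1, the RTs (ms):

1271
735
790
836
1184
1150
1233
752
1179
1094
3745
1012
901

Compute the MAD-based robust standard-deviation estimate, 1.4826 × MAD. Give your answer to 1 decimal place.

262.4 ms

Sorted: 735, 752, 790, 836, 901, 1012, 1094, 1150, 1179, 1184, 1233, 1271, 3745 → median = 1094
|x − 1094| sorted: 0, 56, 82, 85, 90, 139, 177, 193, 258, 304, 342, 359, 2651 → MAD = 177
Robust SD ≈ 1.4826 × 177 = 262.420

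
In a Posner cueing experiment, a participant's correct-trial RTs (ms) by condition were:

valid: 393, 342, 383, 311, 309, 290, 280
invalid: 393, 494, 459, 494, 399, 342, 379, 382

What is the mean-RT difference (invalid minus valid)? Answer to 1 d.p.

88.0 ms

M(valid) = 2308/7 = 329.714
M(invalid) = 3342/8 = 417.750
Difference = 417.750 − 329.714 = 88.036 ms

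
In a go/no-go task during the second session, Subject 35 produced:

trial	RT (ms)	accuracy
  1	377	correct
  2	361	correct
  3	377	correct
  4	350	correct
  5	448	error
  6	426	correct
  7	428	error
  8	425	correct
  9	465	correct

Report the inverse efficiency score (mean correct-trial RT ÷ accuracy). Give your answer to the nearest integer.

Correct trials (n=7): 377, 361, 377, 350, 426, 425, 465
Mean correct RT = 2781/7 = 397.2857 ms
Proportion correct = 7/9
IES = 397.2857 / (7/9) = 510.796 ms

511 ms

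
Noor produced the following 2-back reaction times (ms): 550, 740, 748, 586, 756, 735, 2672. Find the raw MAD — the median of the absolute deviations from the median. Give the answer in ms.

16 ms

Sorted: 550, 586, 735, 740, 748, 756, 2672 → median = 740
|x − 740|: 190, 0, 8, 154, 16, 5, 1932
Sorted deviations: 0, 5, 8, 16, 154, 190, 1932 → MAD = 16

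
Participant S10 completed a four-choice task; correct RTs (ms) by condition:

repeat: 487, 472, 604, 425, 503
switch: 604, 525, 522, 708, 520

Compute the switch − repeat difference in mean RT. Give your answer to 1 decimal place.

77.6 ms

M(repeat) = 2491/5 = 498.200
M(switch) = 2879/5 = 575.800
Difference = 575.800 − 498.200 = 77.600 ms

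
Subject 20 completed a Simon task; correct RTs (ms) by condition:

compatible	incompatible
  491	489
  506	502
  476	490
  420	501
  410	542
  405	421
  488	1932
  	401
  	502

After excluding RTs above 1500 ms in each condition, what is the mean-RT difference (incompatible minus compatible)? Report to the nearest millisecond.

24 ms

incompatible: exclude 1932
M(compatible) = 3196/7 = 456.571
M(incompatible) = 3848/8 = 481.000
Difference = 481.000 − 456.571 = 24.429 ms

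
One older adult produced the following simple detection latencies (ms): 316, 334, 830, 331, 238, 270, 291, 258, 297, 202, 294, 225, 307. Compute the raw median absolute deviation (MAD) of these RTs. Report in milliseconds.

36 ms

Sorted: 202, 225, 238, 258, 270, 291, 294, 297, 307, 316, 331, 334, 830 → median = 294
|x − 294|: 22, 40, 536, 37, 56, 24, 3, 36, 3, 92, 0, 69, 13
Sorted deviations: 0, 3, 3, 13, 22, 24, 36, 37, 40, 56, 69, 92, 536 → MAD = 36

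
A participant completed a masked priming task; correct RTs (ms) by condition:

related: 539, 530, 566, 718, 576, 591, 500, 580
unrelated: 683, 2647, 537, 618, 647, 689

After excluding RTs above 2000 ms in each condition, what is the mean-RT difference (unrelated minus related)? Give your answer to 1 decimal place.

unrelated: exclude 2647
M(related) = 4600/8 = 575.000
M(unrelated) = 3174/5 = 634.800
Difference = 634.800 − 575.000 = 59.800 ms

59.8 ms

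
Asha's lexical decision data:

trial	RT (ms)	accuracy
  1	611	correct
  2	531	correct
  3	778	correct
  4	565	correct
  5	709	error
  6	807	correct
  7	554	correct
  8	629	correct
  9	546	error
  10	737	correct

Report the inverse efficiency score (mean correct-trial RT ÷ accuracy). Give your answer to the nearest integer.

Correct trials (n=8): 611, 531, 778, 565, 807, 554, 629, 737
Mean correct RT = 5212/8 = 651.5000 ms
Proportion correct = 8/10
IES = 651.5000 / (8/10) = 814.375 ms

814 ms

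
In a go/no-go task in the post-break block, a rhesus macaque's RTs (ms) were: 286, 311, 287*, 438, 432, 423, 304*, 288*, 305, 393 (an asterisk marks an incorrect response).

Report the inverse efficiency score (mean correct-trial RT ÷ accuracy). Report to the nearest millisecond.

Correct trials (n=7): 286, 311, 438, 432, 423, 305, 393
Mean correct RT = 2588/7 = 369.7143 ms
Proportion correct = 7/10
IES = 369.7143 / (7/10) = 528.163 ms

528 ms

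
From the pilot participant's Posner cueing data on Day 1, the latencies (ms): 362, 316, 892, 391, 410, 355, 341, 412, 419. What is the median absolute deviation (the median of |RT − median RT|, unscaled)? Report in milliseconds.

29 ms

Sorted: 316, 341, 355, 362, 391, 410, 412, 419, 892 → median = 391
|x − 391|: 29, 75, 501, 0, 19, 36, 50, 21, 28
Sorted deviations: 0, 19, 21, 28, 29, 36, 50, 75, 501 → MAD = 29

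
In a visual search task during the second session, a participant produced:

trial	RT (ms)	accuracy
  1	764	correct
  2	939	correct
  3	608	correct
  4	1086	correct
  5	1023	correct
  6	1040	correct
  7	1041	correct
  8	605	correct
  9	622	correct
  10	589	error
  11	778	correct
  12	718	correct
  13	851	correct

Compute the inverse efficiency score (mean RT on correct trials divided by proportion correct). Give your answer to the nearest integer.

Correct trials (n=12): 764, 939, 608, 1086, 1023, 1040, 1041, 605, 622, 778, 718, 851
Mean correct RT = 10075/12 = 839.5833 ms
Proportion correct = 12/13
IES = 839.5833 / (12/13) = 909.549 ms

910 ms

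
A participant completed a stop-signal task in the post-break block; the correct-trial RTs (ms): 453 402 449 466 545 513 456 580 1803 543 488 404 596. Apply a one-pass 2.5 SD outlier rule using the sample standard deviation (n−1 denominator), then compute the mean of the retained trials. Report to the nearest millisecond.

n = 13, ΣRT = 7698, M = 592.154
Σ(x−M)² = 1633933.69; s = √(1633933.69/12) = 369.000
Cutoffs: 592.154 ± 2.5·369.000 → [-330.3, 1514.7]
Outside: 1803 → excluded.
Retained (n=12): Σ = 5895, mean = 5895/12 = 491.250

491 ms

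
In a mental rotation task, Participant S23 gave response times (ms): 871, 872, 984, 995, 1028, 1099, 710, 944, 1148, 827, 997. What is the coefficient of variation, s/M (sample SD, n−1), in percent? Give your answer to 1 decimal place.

n = 11, Σ = 10475, M = 952.2727
Σ(x−M)² = 157912.182; s = √(157912.182/10) = 125.6631
CV = 125.6631 / 952.2727 = 0.13196 = 13.196%

13.2%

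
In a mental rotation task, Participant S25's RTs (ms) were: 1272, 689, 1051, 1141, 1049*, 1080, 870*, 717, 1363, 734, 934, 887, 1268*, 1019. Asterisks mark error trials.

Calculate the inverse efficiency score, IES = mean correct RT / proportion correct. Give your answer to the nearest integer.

1260 ms

Correct trials (n=11): 1272, 689, 1051, 1141, 1080, 717, 1363, 734, 934, 887, 1019
Mean correct RT = 10887/11 = 989.7273 ms
Proportion correct = 11/14
IES = 989.7273 / (11/14) = 1259.653 ms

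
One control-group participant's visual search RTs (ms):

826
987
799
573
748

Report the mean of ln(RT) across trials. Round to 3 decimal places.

6.653

ln(RT): 6.7166, 6.8947, 6.6834, 6.3509, 6.6174
Σ ln(RT) = 33.2629
Mean = 33.2629/5 = 6.65258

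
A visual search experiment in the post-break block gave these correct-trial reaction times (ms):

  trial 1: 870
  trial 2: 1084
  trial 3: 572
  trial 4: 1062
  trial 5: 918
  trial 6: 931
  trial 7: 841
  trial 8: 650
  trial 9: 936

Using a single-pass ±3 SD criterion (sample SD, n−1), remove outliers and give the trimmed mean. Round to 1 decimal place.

873.8 ms

n = 9, ΣRT = 7864, M = 873.778
Σ(x−M)² = 230957.56; s = √(230957.56/8) = 169.911
Cutoffs: 873.778 ± 3·169.911 → [364.0, 1383.5]
No RTs fall outside the cutoffs; all 9 retained. Mean = 7864/9 = 873.778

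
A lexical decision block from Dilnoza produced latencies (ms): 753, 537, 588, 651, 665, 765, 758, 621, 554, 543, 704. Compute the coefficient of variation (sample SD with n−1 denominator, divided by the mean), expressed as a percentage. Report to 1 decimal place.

13.5%

n = 11, Σ = 7139, M = 649.0000
Σ(x−M)² = 76748.000; s = √(76748.000/10) = 87.6059
CV = 87.6059 / 649.0000 = 0.13499 = 13.499%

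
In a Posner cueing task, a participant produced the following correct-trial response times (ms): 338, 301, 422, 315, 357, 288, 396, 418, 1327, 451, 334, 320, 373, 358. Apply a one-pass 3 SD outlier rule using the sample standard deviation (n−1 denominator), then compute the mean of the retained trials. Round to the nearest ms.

n = 14, ΣRT = 5998, M = 428.429
Σ(x−M)² = 899951.43; s = √(899951.43/13) = 263.110
Cutoffs: 428.429 ± 3·263.110 → [-360.9, 1217.8]
Outside: 1327 → excluded.
Retained (n=13): Σ = 4671, mean = 4671/13 = 359.308

359 ms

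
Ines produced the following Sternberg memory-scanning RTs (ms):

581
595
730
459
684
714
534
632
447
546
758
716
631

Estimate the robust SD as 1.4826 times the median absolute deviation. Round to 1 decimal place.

126.0 ms

Sorted: 447, 459, 534, 546, 581, 595, 631, 632, 684, 714, 716, 730, 758 → median = 631
|x − 631| sorted: 0, 1, 36, 50, 53, 83, 85, 85, 97, 99, 127, 172, 184 → MAD = 85
Robust SD ≈ 1.4826 × 85 = 126.021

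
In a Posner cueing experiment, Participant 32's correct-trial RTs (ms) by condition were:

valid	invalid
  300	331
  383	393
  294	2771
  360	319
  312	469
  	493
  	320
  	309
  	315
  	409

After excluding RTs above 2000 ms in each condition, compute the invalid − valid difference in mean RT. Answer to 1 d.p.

invalid: exclude 2771
M(valid) = 1649/5 = 329.800
M(invalid) = 3358/9 = 373.111
Difference = 373.111 − 329.800 = 43.311 ms

43.3 ms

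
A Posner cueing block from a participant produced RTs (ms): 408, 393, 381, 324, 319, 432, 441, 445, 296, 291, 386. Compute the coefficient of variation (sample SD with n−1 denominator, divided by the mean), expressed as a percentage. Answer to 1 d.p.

15.4%

n = 11, Σ = 4116, M = 374.1818
Σ(x−M)² = 33101.636; s = √(33101.636/10) = 57.5340
CV = 57.5340 / 374.1818 = 0.15376 = 15.376%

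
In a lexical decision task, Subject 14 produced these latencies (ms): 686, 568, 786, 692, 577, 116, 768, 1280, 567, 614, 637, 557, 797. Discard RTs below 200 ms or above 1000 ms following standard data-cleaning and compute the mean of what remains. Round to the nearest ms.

659 ms

Excluded: 116, 1280
Retained (n=11): Σ = 7249
Mean = 7249/11 = 659.0000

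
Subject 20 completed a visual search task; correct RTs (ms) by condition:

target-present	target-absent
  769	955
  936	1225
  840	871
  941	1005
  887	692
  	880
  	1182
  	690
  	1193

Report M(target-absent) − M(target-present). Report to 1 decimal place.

91.3 ms

M(target-present) = 4373/5 = 874.600
M(target-absent) = 8693/9 = 965.889
Difference = 965.889 − 874.600 = 91.289 ms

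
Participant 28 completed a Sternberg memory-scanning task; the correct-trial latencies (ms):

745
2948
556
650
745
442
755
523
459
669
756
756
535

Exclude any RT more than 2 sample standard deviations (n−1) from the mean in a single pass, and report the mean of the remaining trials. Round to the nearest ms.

n = 13, ΣRT = 10539, M = 810.692
Σ(x−M)² = 5114960.77; s = √(5114960.77/12) = 652.876
Cutoffs: 810.692 ± 2·652.876 → [-495.1, 2116.4]
Outside: 2948 → excluded.
Retained (n=12): Σ = 7591, mean = 7591/12 = 632.583

633 ms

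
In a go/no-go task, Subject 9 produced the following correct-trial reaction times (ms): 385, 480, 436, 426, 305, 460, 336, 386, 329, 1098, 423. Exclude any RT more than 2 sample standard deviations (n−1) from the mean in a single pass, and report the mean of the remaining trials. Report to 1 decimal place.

396.6 ms

n = 11, ΣRT = 5064, M = 460.364
Σ(x−M)² = 478206.55; s = √(478206.55/10) = 218.679
Cutoffs: 460.364 ± 2·218.679 → [23.0, 897.7]
Outside: 1098 → excluded.
Retained (n=10): Σ = 3966, mean = 3966/10 = 396.600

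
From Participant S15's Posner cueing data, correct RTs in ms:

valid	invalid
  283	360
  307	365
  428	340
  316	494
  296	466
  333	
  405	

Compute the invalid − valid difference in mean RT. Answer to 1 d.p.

66.7 ms

M(valid) = 2368/7 = 338.286
M(invalid) = 2025/5 = 405.000
Difference = 405.000 − 338.286 = 66.714 ms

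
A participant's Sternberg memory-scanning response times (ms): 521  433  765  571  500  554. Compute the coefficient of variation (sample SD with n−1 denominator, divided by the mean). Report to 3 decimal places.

0.202

n = 6, Σ = 3344, M = 557.3333
Σ(x−M)² = 63389.333; s = √(63389.333/5) = 112.5960
CV = 112.5960 / 557.3333 = 0.20203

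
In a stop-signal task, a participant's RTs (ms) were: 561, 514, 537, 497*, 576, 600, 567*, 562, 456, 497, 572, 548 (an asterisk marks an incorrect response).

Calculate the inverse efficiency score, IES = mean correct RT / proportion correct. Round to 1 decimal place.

650.8 ms

Correct trials (n=10): 561, 514, 537, 576, 600, 562, 456, 497, 572, 548
Mean correct RT = 5423/10 = 542.3000 ms
Proportion correct = 10/12
IES = 542.3000 / (10/12) = 650.760 ms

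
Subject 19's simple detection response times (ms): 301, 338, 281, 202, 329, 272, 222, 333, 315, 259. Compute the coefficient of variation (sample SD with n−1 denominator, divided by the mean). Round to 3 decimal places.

0.165

n = 10, Σ = 2852, M = 285.2000
Σ(x−M)² = 19923.600; s = √(19923.600/9) = 47.0503
CV = 47.0503 / 285.2000 = 0.16497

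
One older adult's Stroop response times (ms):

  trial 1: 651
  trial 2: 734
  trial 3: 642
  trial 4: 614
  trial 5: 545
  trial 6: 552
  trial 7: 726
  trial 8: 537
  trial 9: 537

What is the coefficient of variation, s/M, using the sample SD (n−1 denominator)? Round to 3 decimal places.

n = 9, Σ = 5538, M = 615.3333
Σ(x−M)² = 49544.000; s = √(49544.000/8) = 78.6956
CV = 78.6956 / 615.3333 = 0.12789

0.128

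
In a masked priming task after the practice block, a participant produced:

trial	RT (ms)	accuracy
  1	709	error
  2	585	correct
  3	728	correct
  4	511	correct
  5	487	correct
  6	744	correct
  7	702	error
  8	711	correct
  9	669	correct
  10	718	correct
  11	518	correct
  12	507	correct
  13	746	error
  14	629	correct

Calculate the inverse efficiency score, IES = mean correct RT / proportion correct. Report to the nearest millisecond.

Correct trials (n=11): 585, 728, 511, 487, 744, 711, 669, 718, 518, 507, 629
Mean correct RT = 6807/11 = 618.8182 ms
Proportion correct = 11/14
IES = 618.8182 / (11/14) = 787.587 ms

788 ms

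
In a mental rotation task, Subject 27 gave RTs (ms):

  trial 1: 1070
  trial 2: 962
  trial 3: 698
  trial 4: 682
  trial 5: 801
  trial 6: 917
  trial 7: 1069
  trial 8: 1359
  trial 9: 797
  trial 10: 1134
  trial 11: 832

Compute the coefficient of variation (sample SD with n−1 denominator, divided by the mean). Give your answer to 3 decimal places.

n = 11, Σ = 10321, M = 938.2727
Σ(x−M)² = 424280.182; s = √(424280.182/10) = 205.9806
CV = 205.9806 / 938.2727 = 0.21953

0.220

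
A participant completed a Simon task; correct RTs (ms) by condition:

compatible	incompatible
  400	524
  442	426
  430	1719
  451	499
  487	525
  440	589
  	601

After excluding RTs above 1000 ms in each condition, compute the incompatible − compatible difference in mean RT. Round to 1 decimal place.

85.7 ms

incompatible: exclude 1719
M(compatible) = 2650/6 = 441.667
M(incompatible) = 3164/6 = 527.333
Difference = 527.333 − 441.667 = 85.667 ms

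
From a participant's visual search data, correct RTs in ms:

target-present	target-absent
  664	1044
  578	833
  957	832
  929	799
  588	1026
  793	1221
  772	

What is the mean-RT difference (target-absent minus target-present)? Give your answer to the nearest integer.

M(target-present) = 5281/7 = 754.429
M(target-absent) = 5755/6 = 959.167
Difference = 959.167 − 754.429 = 204.738 ms

205 ms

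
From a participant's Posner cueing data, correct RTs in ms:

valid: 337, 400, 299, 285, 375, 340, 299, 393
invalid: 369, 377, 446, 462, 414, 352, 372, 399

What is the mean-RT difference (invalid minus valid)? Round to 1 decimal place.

57.9 ms

M(valid) = 2728/8 = 341.000
M(invalid) = 3191/8 = 398.875
Difference = 398.875 − 341.000 = 57.875 ms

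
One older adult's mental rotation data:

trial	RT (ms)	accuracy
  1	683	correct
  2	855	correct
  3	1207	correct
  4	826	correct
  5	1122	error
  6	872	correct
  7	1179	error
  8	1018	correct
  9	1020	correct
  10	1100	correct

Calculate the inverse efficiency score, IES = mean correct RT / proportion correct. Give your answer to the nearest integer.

1185 ms

Correct trials (n=8): 683, 855, 1207, 826, 872, 1018, 1020, 1100
Mean correct RT = 7581/8 = 947.6250 ms
Proportion correct = 8/10
IES = 947.6250 / (8/10) = 1184.531 ms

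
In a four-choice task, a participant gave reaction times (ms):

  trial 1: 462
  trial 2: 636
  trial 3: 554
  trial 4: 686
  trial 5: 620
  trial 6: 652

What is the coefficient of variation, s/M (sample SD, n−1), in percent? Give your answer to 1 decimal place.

n = 6, Σ = 3610, M = 601.6667
Σ(x−M)² = 32939.333; s = √(32939.333/5) = 81.1657
CV = 81.1657 / 601.6667 = 0.13490 = 13.490%

13.5%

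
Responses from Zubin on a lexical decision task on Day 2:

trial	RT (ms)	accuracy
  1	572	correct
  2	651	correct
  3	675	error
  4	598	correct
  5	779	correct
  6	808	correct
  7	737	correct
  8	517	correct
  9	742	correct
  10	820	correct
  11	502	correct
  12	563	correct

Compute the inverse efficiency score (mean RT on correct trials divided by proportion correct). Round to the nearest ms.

723 ms

Correct trials (n=11): 572, 651, 598, 779, 808, 737, 517, 742, 820, 502, 563
Mean correct RT = 7289/11 = 662.6364 ms
Proportion correct = 11/12
IES = 662.6364 / (11/12) = 722.876 ms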